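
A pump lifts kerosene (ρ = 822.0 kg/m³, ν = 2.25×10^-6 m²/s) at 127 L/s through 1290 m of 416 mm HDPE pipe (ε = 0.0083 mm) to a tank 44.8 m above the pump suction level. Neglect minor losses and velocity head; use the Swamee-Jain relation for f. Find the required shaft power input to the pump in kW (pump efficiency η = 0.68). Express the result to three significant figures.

P_shaft ≈ 70.8 kW

V = 4Q/(πD²) = 0.9344 m/s; Re = 1.73×10^5; ε/D = 2.00×10^-5; f = 0.01615
h_f = f(L/D)V²/2g = 2.229 m
Total head H = z + h_f = 44.8 + 2.229 = 47.03 m
P_hyd = ρgQH = 822.0·9.81·0.127·47.03 = 48.16 kW
P_shaft = P_hyd/η = 48.16/0.68 = 70.83 kW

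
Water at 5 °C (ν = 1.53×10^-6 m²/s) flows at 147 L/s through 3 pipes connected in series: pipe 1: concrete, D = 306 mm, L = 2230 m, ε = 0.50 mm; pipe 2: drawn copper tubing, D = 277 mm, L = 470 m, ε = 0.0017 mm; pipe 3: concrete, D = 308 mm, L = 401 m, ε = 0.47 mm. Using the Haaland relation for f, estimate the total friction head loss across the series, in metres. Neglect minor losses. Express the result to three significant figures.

Pipe 1: V = 1.999 m/s, Re = 4.00×10^5, ε/D = 0.00163, f = 0.02272, h_1 = f(L/D)V²/2g = 33.71 m
Pipe 2: V = 2.439 m/s, Re = 4.42×10^5, ε/D = 6.14×10^-6, f = 0.01342, h_2 = f(L/D)V²/2g = 6.906 m
Pipe 3: V = 1.973 m/s, Re = 3.97×10^5, ε/D = 0.00153, f = 0.02235, h_3 = f(L/D)V²/2g = 5.774 m
Series → Q common, losses add: H = Σh = 46.39 m

H ≈ 46.4 m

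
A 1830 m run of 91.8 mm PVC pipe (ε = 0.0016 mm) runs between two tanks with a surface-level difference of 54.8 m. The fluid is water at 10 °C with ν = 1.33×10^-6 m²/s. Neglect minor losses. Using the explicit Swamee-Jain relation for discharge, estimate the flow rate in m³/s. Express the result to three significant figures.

Q ≈ 0.0117 m³/s

Swamee-Jain (Type II): Q = -0.965·√(gD⁵h_f/L)·ln[ε/(3.7D) + √(3.17ν²L/(gD³h_f))]
√(gD⁵h_f/L) = √(9.81·0.0918⁵·54.8/1830) = 0.001384
ε/(3.7D) = 4.71×10^-6; √(3.17ν²L/(gD³h_f)) = 1.57×10^-4
Q = -0.965·0.001384·ln(1.618×10^-4) = 0.01166 m³/s
Check: V = 1.76 m/s, Re = 1.22×10^5, f = 0.01727, h_f = 54.4 m ≈ 54.8 m ✓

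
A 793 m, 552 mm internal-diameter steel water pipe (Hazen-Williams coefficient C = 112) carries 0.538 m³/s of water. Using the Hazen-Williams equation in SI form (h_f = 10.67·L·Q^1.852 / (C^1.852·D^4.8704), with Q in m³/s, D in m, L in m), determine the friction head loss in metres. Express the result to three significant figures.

h_f = 10.67·793·0.538^1.852 / (112^1.852·0.552^4.8704) = 7.772 m

h_f ≈ 7.77 m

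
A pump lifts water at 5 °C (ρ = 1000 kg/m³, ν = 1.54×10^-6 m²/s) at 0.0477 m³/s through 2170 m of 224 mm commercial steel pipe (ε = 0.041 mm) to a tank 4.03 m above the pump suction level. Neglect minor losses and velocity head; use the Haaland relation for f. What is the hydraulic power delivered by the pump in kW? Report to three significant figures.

V = 4Q/(πD²) = 1.210 m/s; Re = 1.76×10^5; ε/D = 1.83×10^-4; f = 0.01706
h_f = f(L/D)V²/2g = 12.34 m
Total head H = z + h_f = 4.03 + 12.34 = 16.37 m
P_hyd = ρgQH = 1000·9.81·0.0477·16.37 = 7.661 kW

P_hyd ≈ 7.66 kW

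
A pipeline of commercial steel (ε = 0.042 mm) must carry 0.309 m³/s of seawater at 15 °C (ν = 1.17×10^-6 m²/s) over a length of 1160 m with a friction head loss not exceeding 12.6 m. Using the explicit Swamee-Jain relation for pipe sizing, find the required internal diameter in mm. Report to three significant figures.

Swamee-Jain (Type III): D = 0.66·[ε^1.25·(LQ²/(gh_f))^4.75 + ν·Q^9.4·(L/(gh_f))^5.2]^0.04
LQ²/(gh_f) = 0.8961; L/(gh_f) = 9.385
Term 1 = ε^1.25·(…)^4.75 = 2.01×10^-6; Term 2 = ν·Q^9.4·(…)^5.2 = 2.14×10^-6
D = 0.66·(2.01×10^-6 + 2.14×10^-6)^0.04 = 0.4020 m = 402 mm
Check: V = 2.43 m/s, Re = 8.36×10^5, f = 0.01378, h_f = 12.0 m ≈ 12.6 m ✓

D ≈ 402 mm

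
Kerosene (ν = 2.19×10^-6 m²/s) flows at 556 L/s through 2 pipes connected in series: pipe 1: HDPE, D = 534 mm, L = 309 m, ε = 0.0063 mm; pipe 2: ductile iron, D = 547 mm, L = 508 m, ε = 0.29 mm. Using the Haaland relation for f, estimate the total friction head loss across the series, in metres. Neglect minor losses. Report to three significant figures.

H ≈ 7.00 m

Pipe 1: V = 2.483 m/s, Re = 6.05×10^5, ε/D = 1.18×10^-5, f = 0.01278, h_1 = f(L/D)V²/2g = 2.323 m
Pipe 2: V = 2.366 m/s, Re = 5.91×10^5, ε/D = 5.30×10^-4, f = 0.01765, h_2 = f(L/D)V²/2g = 4.677 m
Series → Q common, losses add: H = Σh = 7.000 m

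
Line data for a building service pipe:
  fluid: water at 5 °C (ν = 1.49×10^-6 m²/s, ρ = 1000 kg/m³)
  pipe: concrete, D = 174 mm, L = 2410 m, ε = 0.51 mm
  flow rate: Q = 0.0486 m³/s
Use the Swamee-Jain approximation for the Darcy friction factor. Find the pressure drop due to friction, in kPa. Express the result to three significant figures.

V = 4Q/(πD²) = 4·0.0486/(π·0.174²) = 2.044 m/s
Re = VD/ν = 2.044·0.174/1.49×10^-6 = 2.39×10^5 → turbulent
ε/D = 0.51/174 = 0.00293
Swamee-Jain: f = 0.02674
h_f = f(L/D)V²/(2g) = 0.02674·(2410/0.174)·2.044²/(2·9.81) = 78.84 m
Δp = ρg·h_f = 1000·9.81·78.84 = 773.4 kPa

Δp ≈ 773 kPa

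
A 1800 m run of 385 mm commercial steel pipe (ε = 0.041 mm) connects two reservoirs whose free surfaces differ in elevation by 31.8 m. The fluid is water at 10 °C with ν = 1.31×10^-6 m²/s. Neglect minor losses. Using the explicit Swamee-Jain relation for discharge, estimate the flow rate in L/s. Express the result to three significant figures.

Q ≈ 364 L/s

Swamee-Jain (Type II): Q = -0.965·√(gD⁵h_f/L)·ln[ε/(3.7D) + √(3.17ν²L/(gD³h_f))]
√(gD⁵h_f/L) = √(9.81·0.385⁵·31.8/1800) = 0.03829
ε/(3.7D) = 2.88×10^-5; √(3.17ν²L/(gD³h_f)) = 2.35×10^-5
Q = -0.965·0.03829·ln(5.224×10^-5) = 0.3643 m³/s
Check: V = 3.13 m/s, Re = 9.20×10^5, f = 0.01370, h_f = 32.0 m ≈ 31.8 m ✓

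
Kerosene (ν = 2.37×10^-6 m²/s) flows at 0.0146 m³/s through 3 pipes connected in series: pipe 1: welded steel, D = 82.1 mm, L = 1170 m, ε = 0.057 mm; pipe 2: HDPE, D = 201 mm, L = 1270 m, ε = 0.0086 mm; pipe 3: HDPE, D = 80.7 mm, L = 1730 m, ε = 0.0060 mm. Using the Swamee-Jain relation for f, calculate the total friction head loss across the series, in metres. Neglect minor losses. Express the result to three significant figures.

H ≈ 283 m

Pipe 1: V = 2.758 m/s, Re = 9.55×10^4, ε/D = 6.94×10^-4, f = 0.02133, h_1 = f(L/D)V²/2g = 117.8 m
Pipe 2: V = 0.4601 m/s, Re = 3.90×10^4, ε/D = 4.28×10^-5, f = 0.02212, h_2 = f(L/D)V²/2g = 1.508 m
Pipe 3: V = 2.854 m/s, Re = 9.72×10^4, ε/D = 7.43×10^-5, f = 0.01841, h_3 = f(L/D)V²/2g = 163.9 m
Series → Q common, losses add: H = Σh = 283.2 m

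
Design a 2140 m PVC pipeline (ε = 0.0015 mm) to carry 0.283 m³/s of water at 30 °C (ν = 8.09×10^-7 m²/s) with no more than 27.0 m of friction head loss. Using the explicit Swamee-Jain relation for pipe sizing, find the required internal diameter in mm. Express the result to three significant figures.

D ≈ 362 mm

Swamee-Jain (Type III): D = 0.66·[ε^1.25·(LQ²/(gh_f))^4.75 + ν·Q^9.4·(L/(gh_f))^5.2]^0.04
LQ²/(gh_f) = 0.6471; L/(gh_f) = 8.079
Term 1 = ε^1.25·(…)^4.75 = 6.64×10^-9; Term 2 = ν·Q^9.4·(…)^5.2 = 2.97×10^-7
D = 0.66·(6.64×10^-9 + 2.97×10^-7)^0.04 = 0.3621 m = 362 mm
Check: V = 2.75 m/s, Re = 1.23×10^6, f = 0.01133, h_f = 25.8 m ≈ 27.0 m ✓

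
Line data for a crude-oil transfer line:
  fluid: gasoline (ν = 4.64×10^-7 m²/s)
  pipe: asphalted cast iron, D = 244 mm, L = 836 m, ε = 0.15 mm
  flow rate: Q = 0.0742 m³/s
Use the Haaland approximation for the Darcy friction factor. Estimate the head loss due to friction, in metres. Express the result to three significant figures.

h_f ≈ 7.91 m

V = 4Q/(πD²) = 4·0.0742/(π·0.244²) = 1.587 m/s
Re = VD/ν = 1.587·0.244/4.64×10^-7 = 8.34×10^5 → turbulent
ε/D = 0.15/244 = 6.15×10^-4
Haaland: f = 0.01799
h_f = f(L/D)V²/(2g) = 0.01799·(836/0.244)·1.587²/(2·9.81) = 7.910 m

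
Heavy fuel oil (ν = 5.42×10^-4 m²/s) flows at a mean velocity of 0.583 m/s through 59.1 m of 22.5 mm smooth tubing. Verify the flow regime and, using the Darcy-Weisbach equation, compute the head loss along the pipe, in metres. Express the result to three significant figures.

h_f ≈ 120 m

Re = VD/ν = 0.583·0.02250/5.42×10^-4 = 24.2 → laminar (Re < 2300)
f = 64/Re = 2.644
h_f = f(L/D)V²/(2g) = 2.644·(59.1/0.02250)·0.583²/(2·9.81) = 120.3 m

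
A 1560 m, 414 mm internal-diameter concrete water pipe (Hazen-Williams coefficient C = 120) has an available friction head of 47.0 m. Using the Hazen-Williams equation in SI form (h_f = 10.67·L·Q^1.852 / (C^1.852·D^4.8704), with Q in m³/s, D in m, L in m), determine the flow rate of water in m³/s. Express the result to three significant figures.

Rearranging: Q = [h_f·C^1.852·D^4.8704 / (10.67·L)]^(1/1.852)
Q = [47.0·120^1.852·0.414^4.8704 / (10.67·1560)]^0.540 = 0.4960 m³/s

Q ≈ 0.496 m³/s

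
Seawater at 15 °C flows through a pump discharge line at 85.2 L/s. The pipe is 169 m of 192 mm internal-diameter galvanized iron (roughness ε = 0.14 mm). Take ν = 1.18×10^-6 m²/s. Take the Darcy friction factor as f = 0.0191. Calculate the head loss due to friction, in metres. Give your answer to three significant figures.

V = 4Q/(πD²) = 4·0.0852/(π·0.192²) = 2.943 m/s
h_f = f(L/D)V²/(2g) = 0.01910·(169/0.192)·2.943²/(2·9.81) = 7.420 m

h_f ≈ 7.42 m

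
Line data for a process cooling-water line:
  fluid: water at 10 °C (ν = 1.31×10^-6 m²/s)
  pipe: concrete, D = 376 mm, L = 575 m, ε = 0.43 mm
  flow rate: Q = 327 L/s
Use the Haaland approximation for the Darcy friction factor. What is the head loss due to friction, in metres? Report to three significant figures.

V = 4Q/(πD²) = 4·0.327/(π·0.376²) = 2.945 m/s
Re = VD/ν = 2.945·0.376/1.31×10^-6 = 8.45×10^5 → turbulent
ε/D = 0.43/376 = 0.00114
Haaland: f = 0.02062
h_f = f(L/D)V²/(2g) = 0.02062·(575/0.376)·2.945²/(2·9.81) = 13.94 m

h_f ≈ 13.9 m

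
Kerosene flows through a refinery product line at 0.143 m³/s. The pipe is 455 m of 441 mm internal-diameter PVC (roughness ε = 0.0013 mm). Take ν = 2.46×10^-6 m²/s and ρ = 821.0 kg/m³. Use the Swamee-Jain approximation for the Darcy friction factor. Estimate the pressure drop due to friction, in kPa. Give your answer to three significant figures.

Δp ≈ 5.98 kPa

V = 4Q/(πD²) = 4·0.143/(π·0.441²) = 0.9362 m/s
Re = VD/ν = 0.9362·0.441/2.46×10^-6 = 1.68×10^5 → turbulent
ε/D = 0.0013/441 = 2.95×10^-6
Swamee-Jain: f = 0.01610
h_f = f(L/D)V²/(2g) = 0.01610·(455/0.441)·0.9362²/(2·9.81) = 0.7421 m
Δp = ρg·h_f = 821.0·9.81·0.7421 = 5.977 kPa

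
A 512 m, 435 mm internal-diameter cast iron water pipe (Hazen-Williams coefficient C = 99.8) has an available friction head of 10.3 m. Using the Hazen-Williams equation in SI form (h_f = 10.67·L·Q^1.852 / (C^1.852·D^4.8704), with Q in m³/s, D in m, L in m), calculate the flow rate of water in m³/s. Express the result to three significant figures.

Q ≈ 0.378 m³/s

Rearranging: Q = [h_f·C^1.852·D^4.8704 / (10.67·L)]^(1/1.852)
Q = [10.3·99.8^1.852·0.435^4.8704 / (10.67·512)]^0.540 = 0.3778 m³/s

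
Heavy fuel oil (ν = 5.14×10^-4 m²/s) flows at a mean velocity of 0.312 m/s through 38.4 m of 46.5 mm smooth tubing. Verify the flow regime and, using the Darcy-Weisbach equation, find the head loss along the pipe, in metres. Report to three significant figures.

h_f ≈ 9.29 m

Re = VD/ν = 0.312·0.04650/5.14×10^-4 = 28.2 → laminar (Re < 2300)
f = 64/Re = 2.267
h_f = f(L/D)V²/(2g) = 2.267·(38.4/0.04650)·0.312²/(2·9.81) = 9.290 m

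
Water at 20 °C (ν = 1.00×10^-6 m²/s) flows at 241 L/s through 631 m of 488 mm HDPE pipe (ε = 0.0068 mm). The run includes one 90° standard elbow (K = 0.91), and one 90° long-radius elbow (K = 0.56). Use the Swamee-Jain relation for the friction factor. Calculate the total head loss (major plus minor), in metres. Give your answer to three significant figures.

H_L ≈ 1.53 m

V = 4Q/(πD²) = 1.289 m/s; V²/2g = 0.08462 m
Re = 6.29×10^5, ε/D = 1.39×10^-5 → f = 0.01283 (Swamee-Jain)
Major: h_f = f(L/D)·V²/2g = 0.01283·1293·0.08462 = 1.403 m
Minor: ΣK = 1.47; h_m = ΣK·V²/2g = 0.1244 m
Total H_L = 1.403 + 0.1244 = 1.528 m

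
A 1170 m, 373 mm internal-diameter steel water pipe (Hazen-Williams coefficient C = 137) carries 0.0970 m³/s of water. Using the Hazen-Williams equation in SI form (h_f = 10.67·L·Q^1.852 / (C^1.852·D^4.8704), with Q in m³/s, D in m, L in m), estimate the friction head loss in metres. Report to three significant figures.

h_f = 10.67·1170·0.0970^1.852 / (137^1.852·0.373^4.8704) = 2.231 m

h_f ≈ 2.23 m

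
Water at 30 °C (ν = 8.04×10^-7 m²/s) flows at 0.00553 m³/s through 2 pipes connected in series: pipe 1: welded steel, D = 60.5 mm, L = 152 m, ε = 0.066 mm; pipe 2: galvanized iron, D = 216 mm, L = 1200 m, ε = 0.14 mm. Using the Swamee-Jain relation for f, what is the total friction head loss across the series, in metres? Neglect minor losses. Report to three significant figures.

H ≈ 10.6 m

Pipe 1: V = 1.924 m/s, Re = 1.45×10^5, ε/D = 0.00109, f = 0.02199, h_1 = f(L/D)V²/2g = 10.42 m
Pipe 2: V = 0.1509 m/s, Re = 4.05×10^4, ε/D = 6.48×10^-4, f = 0.02391, h_2 = f(L/D)V²/2g = 0.1542 m
Series → Q common, losses add: H = Σh = 10.57 m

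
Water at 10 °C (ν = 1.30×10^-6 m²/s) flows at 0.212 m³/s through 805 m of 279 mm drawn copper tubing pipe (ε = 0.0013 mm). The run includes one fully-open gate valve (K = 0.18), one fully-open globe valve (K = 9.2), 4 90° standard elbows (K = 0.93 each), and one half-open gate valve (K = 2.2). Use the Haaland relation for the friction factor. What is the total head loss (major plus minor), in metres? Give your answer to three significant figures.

H_L ≈ 31.0 m

V = 4Q/(πD²) = 3.468 m/s; V²/2g = 0.6129 m
Re = 7.44×10^5, ε/D = 4.66×10^-6 → f = 0.01225 (Haaland)
Major: h_f = f(L/D)·V²/2g = 0.01225·2885·0.6129 = 21.66 m
Minor: ΣK = 15.3; h_m = ΣK·V²/2g = 9.377 m
Total H_L = 21.66 + 9.377 = 31.04 m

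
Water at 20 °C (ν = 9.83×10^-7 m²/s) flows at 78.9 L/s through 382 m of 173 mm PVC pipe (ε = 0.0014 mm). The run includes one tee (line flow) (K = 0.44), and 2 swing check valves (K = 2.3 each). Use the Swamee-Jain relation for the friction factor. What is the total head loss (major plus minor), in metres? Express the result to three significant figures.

H_L ≈ 19.2 m

V = 4Q/(πD²) = 3.357 m/s; V²/2g = 0.5742 m
Re = 5.91×10^5, ε/D = 8.09×10^-6 → f = 0.01285 (Swamee-Jain)
Major: h_f = f(L/D)·V²/2g = 0.01285·2208·0.5742 = 16.30 m
Minor: ΣK = 5.04; h_m = ΣK·V²/2g = 2.894 m
Total H_L = 16.30 + 2.894 = 19.19 m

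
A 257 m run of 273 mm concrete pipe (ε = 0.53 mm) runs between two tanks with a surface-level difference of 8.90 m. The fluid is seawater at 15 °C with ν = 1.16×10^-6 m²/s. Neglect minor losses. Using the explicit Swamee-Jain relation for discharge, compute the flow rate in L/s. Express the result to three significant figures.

Swamee-Jain (Type II): Q = -0.965·√(gD⁵h_f/L)·ln[ε/(3.7D) + √(3.17ν²L/(gD³h_f))]
√(gD⁵h_f/L) = √(9.81·0.273⁵·8.90/257) = 0.02270
ε/(3.7D) = 5.25×10^-4; √(3.17ν²L/(gD³h_f)) = 2.48×10^-5
Q = -0.965·0.02270·ln(5.495×10^-4) = 0.1644 m³/s
Check: V = 2.81 m/s, Re = 6.61×10^5, f = 0.02362, h_f = 8.94 m ≈ 8.90 m ✓

Q ≈ 164 L/s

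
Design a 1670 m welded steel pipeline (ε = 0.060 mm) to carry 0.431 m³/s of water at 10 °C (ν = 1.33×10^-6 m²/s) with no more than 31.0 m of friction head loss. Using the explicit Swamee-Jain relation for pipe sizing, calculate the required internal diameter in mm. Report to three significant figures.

D ≈ 415 mm

Swamee-Jain (Type III): D = 0.66·[ε^1.25·(LQ²/(gh_f))^4.75 + ν·Q^9.4·(L/(gh_f))^5.2]^0.04
LQ²/(gh_f) = 1.020; L/(gh_f) = 5.491
Term 1 = ε^1.25·(…)^4.75 = 5.80×10^-6; Term 2 = ν·Q^9.4·(…)^5.2 = 3.42×10^-6
D = 0.66·(5.80×10^-6 + 3.42×10^-6)^0.04 = 0.4151 m = 415 mm
Check: V = 3.18 m/s, Re = 9.94×10^5, f = 0.01412, h_f = 29.4 m ≈ 31.0 m ✓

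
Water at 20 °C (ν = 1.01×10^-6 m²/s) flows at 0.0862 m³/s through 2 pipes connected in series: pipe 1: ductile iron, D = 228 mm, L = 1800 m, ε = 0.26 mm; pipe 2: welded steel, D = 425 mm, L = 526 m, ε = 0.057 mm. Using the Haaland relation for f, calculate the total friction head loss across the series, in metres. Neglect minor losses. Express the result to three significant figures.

Pipe 1: V = 2.111 m/s, Re = 4.77×10^5, ε/D = 0.00114, f = 0.02082, h_1 = f(L/D)V²/2g = 37.34 m
Pipe 2: V = 0.6076 m/s, Re = 2.56×10^5, ε/D = 1.34×10^-4, f = 0.01586, h_2 = f(L/D)V²/2g = 0.3693 m
Series → Q common, losses add: H = Σh = 37.71 m

H ≈ 37.7 m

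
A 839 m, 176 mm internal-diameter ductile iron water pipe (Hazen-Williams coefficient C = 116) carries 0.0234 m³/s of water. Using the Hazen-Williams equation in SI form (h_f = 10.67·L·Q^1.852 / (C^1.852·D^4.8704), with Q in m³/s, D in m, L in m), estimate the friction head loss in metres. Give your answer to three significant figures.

h_f ≈ 6.07 m

h_f = 10.67·839·0.0234^1.852 / (116^1.852·0.176^4.8704) = 6.067 m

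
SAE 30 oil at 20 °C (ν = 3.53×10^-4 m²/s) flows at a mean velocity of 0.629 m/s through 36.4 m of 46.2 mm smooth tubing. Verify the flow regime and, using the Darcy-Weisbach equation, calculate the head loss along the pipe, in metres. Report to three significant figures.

h_f ≈ 12.4 m

Re = VD/ν = 0.629·0.04620/3.53×10^-4 = 82.3 → laminar (Re < 2300)
f = 64/Re = 0.7774
h_f = f(L/D)V²/(2g) = 0.7774·(36.4/0.04620)·0.629²/(2·9.81) = 12.35 m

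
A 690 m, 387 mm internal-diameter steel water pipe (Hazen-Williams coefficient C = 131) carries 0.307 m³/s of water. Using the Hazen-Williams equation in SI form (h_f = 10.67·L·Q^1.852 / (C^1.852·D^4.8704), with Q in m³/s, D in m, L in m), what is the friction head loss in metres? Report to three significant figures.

h_f ≈ 10.1 m

h_f = 10.67·690·0.307^1.852 / (131^1.852·0.387^4.8704) = 10.09 m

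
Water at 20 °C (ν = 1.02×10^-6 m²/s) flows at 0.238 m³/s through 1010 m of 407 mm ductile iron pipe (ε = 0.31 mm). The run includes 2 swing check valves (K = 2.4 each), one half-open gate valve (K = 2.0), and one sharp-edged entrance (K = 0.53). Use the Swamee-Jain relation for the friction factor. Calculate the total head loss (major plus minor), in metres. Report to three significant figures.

H_L ≈ 9.30 m

V = 4Q/(πD²) = 1.829 m/s; V²/2g = 0.1706 m
Re = 7.30×10^5, ε/D = 7.62×10^-4 → f = 0.01901 (Swamee-Jain)
Major: h_f = f(L/D)·V²/2g = 0.01901·2482·0.1706 = 8.045 m
Minor: ΣK = 7.33; h_m = ΣK·V²/2g = 1.250 m
Total H_L = 8.045 + 1.250 = 9.295 m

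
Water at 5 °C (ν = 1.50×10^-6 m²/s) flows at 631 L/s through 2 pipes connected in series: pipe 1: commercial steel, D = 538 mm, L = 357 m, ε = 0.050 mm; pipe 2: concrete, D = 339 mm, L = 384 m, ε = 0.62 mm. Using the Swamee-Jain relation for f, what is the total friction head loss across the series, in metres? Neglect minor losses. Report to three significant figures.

H ≈ 68.6 m

Pipe 1: V = 2.776 m/s, Re = 9.96×10^5, ε/D = 9.29×10^-5, f = 0.01341, h_1 = f(L/D)V²/2g = 3.494 m
Pipe 2: V = 6.991 m/s, Re = 1.58×10^6, ε/D = 0.00183, f = 0.02306, h_2 = f(L/D)V²/2g = 65.06 m
Series → Q common, losses add: H = Σh = 68.55 m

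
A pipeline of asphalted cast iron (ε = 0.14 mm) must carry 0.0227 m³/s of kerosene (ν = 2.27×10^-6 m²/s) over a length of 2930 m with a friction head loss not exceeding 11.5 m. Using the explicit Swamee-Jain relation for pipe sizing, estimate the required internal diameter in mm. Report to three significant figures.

D ≈ 192 mm

Swamee-Jain (Type III): D = 0.66·[ε^1.25·(LQ²/(gh_f))^4.75 + ν·Q^9.4·(L/(gh_f))^5.2]^0.04
LQ²/(gh_f) = 0.01338; L/(gh_f) = 25.97
Term 1 = ε^1.25·(…)^4.75 = 1.92×10^-14; Term 2 = ν·Q^9.4·(…)^5.2 = 1.81×10^-14
D = 0.66·(1.92×10^-14 + 1.81×10^-14)^0.04 = 0.1916 m = 192 mm
Check: V = 0.787 m/s, Re = 6.64×10^4, f = 0.02244, h_f = 10.8 m ≈ 11.5 m ✓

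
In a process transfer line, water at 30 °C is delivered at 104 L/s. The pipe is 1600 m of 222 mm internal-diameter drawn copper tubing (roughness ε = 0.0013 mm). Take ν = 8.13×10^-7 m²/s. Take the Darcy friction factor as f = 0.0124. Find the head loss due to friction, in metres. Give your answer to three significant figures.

V = 4Q/(πD²) = 4·0.104/(π·0.222²) = 2.687 m/s
h_f = f(L/D)V²/(2g) = 0.01240·(1600/0.222)·2.687²/(2·9.81) = 32.88 m

h_f ≈ 32.9 m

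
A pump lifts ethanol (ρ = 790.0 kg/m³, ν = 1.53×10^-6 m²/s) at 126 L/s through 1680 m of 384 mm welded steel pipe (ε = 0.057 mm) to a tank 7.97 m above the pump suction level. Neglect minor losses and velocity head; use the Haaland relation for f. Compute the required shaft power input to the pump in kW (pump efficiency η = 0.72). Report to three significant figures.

V = 4Q/(πD²) = 1.088 m/s; Re = 2.73×10^5; ε/D = 1.48×10^-4; f = 0.01583
h_f = f(L/D)V²/2g = 4.179 m
Total head H = z + h_f = 7.97 + 4.179 = 12.15 m
P_hyd = ρgQH = 790.0·9.81·0.126·12.15 = 11.86 kW
P_shaft = P_hyd/η = 11.86/0.72 = 16.48 kW

P_shaft ≈ 16.5 kW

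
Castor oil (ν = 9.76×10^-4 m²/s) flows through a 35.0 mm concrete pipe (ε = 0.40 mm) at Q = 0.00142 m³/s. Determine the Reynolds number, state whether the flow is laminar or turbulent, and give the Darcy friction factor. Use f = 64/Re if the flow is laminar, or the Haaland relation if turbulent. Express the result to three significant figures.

Re ≈ 52.9; laminar; f = 64/Re ≈ 1.21

V = 4Q/(πD²) = 1.476 m/s
Re = VD/ν = 1.476·0.0350/9.76×10^-4 = 52.9
Re < 2300 → laminar → f = 64/Re = 1.209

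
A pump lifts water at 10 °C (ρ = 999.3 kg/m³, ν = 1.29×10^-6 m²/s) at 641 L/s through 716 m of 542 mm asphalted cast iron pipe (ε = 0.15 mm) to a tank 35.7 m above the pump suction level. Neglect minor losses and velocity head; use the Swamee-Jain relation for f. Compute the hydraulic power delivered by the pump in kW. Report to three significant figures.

P_hyd ≈ 275 kW

V = 4Q/(πD²) = 2.778 m/s; Re = 1.17×10^6; ε/D = 2.77×10^-4; f = 0.01544
h_f = f(L/D)V²/2g = 8.025 m
Total head H = z + h_f = 35.7 + 8.025 = 43.72 m
P_hyd = ρgQH = 999.3·9.81·0.641·43.72 = 274.8 kW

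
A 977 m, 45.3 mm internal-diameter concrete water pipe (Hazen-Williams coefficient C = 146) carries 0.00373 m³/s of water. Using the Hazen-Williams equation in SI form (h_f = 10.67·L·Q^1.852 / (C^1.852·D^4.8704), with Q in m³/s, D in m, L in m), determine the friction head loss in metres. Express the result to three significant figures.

h_f ≈ 114 m

h_f = 10.67·977·0.00373^1.852 / (146^1.852·0.0453^4.8704) = 114.2 m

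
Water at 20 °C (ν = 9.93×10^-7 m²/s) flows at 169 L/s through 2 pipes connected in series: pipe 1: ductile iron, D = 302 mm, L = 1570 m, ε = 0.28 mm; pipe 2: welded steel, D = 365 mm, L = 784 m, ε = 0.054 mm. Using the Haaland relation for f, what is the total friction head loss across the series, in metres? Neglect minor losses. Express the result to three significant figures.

Pipe 1: V = 2.359 m/s, Re = 7.18×10^5, ε/D = 9.27×10^-4, f = 0.01971, h_1 = f(L/D)V²/2g = 29.06 m
Pipe 2: V = 1.615 m/s, Re = 5.94×10^5, ε/D = 1.48×10^-4, f = 0.01455, h_2 = f(L/D)V²/2g = 4.154 m
Series → Q common, losses add: H = Σh = 33.22 m

H ≈ 33.2 m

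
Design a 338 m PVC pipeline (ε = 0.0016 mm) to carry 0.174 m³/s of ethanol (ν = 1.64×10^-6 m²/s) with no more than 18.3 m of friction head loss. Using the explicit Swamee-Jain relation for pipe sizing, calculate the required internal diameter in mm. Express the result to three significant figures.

Swamee-Jain (Type III): D = 0.66·[ε^1.25·(LQ²/(gh_f))^4.75 + ν·Q^9.4·(L/(gh_f))^5.2]^0.04
LQ²/(gh_f) = 0.05700; L/(gh_f) = 1.883
Term 1 = ε^1.25·(…)^4.75 = 7.01×10^-14; Term 2 = ν·Q^9.4·(…)^5.2 = 3.20×10^-12
D = 0.66·(7.01×10^-14 + 3.20×10^-12)^0.04 = 0.2291 m = 229 mm
Check: V = 4.22 m/s, Re = 5.90×10^5, f = 0.01284, h_f = 17.2 m ≈ 18.3 m ✓

D ≈ 229 mm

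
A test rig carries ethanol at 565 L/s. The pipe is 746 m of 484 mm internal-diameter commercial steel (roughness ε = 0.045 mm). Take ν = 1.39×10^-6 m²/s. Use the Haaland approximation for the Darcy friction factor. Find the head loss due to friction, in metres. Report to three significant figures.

V = 4Q/(πD²) = 4·0.565/(π·0.484²) = 3.071 m/s
Re = VD/ν = 3.071·0.484/1.39×10^-6 = 1.07×10^6 → turbulent
ε/D = 0.045/484 = 9.30×10^-5
Haaland: f = 0.01315
h_f = f(L/D)V²/(2g) = 0.01315·(746/0.484)·3.071²/(2·9.81) = 9.741 m

h_f ≈ 9.74 m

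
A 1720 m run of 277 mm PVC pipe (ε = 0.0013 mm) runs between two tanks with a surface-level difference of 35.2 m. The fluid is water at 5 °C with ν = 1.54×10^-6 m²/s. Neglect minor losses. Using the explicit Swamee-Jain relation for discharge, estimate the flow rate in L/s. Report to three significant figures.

Q ≈ 175 L/s

Swamee-Jain (Type II): Q = -0.965·√(gD⁵h_f/L)·ln[ε/(3.7D) + √(3.17ν²L/(gD³h_f))]
√(gD⁵h_f/L) = √(9.81·0.277⁵·35.2/1720) = 0.01809
ε/(3.7D) = 1.27×10^-6; √(3.17ν²L/(gD³h_f)) = 4.20×10^-5
Q = -0.965·0.01809·ln(4.324×10^-5) = 0.1755 m³/s
Check: V = 2.91 m/s, Re = 5.24×10^5, f = 0.01306, h_f = 35.0 m ≈ 35.2 m ✓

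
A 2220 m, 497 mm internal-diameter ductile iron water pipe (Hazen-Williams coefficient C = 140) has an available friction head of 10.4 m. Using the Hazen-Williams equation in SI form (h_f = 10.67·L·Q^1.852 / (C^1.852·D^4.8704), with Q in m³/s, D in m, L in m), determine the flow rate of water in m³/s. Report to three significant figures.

Rearranging: Q = [h_f·C^1.852·D^4.8704 / (10.67·L)]^(1/1.852)
Q = [10.4·140^1.852·0.497^4.8704 / (10.67·2220)]^0.540 = 0.3425 m³/s

Q ≈ 0.343 m³/s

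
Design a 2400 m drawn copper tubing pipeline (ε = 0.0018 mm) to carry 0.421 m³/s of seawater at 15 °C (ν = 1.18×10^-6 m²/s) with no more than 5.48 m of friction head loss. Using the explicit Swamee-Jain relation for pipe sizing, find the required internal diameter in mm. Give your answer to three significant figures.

D ≈ 609 mm

Swamee-Jain (Type III): D = 0.66·[ε^1.25·(LQ²/(gh_f))^4.75 + ν·Q^9.4·(L/(gh_f))^5.2]^0.04
LQ²/(gh_f) = 7.913; L/(gh_f) = 44.64
Term 1 = ε^1.25·(…)^4.75 = 0.00122; Term 2 = ν·Q^9.4·(…)^5.2 = 0.131
D = 0.66·(0.00122 + 0.131)^0.04 = 0.6088 m = 609 mm
Check: V = 1.45 m/s, Re = 7.46×10^5, f = 0.01226, h_f = 5.15 m ≈ 5.48 m ✓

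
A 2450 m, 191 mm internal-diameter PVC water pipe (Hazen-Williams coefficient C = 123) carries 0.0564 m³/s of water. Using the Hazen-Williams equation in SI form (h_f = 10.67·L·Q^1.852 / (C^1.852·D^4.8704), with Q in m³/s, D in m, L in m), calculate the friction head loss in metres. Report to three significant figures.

h_f ≈ 54.4 m

h_f = 10.67·2450·0.0564^1.852 / (123^1.852·0.191^4.8704) = 54.43 m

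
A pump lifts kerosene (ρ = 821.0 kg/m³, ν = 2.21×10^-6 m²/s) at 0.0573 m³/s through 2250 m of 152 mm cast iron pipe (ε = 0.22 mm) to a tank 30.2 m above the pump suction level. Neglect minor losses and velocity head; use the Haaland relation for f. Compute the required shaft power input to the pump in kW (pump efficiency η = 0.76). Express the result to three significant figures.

V = 4Q/(πD²) = 3.158 m/s; Re = 2.17×10^5; ε/D = 0.00145; f = 0.02247
h_f = f(L/D)V²/2g = 169.1 m
Total head H = z + h_f = 30.2 + 169.1 = 199.3 m
P_hyd = ρgQH = 821.0·9.81·0.0573·199.3 = 91.96 kW
P_shaft = P_hyd/η = 91.96/0.76 = 121.0 kW

P_shaft ≈ 121 kW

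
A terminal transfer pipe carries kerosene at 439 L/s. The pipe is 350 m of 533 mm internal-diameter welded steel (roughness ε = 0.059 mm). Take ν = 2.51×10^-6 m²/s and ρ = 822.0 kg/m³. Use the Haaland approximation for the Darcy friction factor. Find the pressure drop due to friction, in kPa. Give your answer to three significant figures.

Δp ≈ 15.3 kPa

V = 4Q/(πD²) = 4·0.439/(π·0.533²) = 1.968 m/s
Re = VD/ν = 1.968·0.533/2.51×10^-6 = 4.18×10^5 → turbulent
ε/D = 0.059/533 = 1.11×10^-4
Haaland: f = 0.01468
h_f = f(L/D)V²/(2g) = 0.01468·(350/0.533)·1.968²/(2·9.81) = 1.903 m
Δp = ρg·h_f = 822.0·9.81·1.903 = 15.34 kPa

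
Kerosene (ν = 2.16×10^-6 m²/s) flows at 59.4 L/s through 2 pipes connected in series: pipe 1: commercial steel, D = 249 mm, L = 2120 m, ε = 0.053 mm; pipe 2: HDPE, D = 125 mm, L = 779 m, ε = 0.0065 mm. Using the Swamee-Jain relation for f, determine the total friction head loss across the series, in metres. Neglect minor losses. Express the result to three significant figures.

Pipe 1: V = 1.220 m/s, Re = 1.41×10^5, ε/D = 2.13×10^-4, f = 0.01808, h_1 = f(L/D)V²/2g = 11.67 m
Pipe 2: V = 4.840 m/s, Re = 2.80×10^5, ε/D = 5.20×10^-5, f = 0.01512, h_2 = f(L/D)V²/2g = 112.5 m
Series → Q common, losses add: H = Σh = 124.2 m

H ≈ 124 m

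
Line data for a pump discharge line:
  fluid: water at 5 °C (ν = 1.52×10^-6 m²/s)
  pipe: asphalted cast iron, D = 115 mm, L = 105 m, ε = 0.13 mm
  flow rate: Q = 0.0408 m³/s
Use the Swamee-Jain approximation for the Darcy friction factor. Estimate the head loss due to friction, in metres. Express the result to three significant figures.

V = 4Q/(πD²) = 4·0.0408/(π·0.115²) = 3.928 m/s
Re = VD/ν = 3.928·0.115/1.52×10^-6 = 2.97×10^5 → turbulent
ε/D = 0.13/115 = 0.00113
Swamee-Jain: f = 0.02128
h_f = f(L/D)V²/(2g) = 0.02128·(105/0.115)·3.928²/(2·9.81) = 15.28 m

h_f ≈ 15.3 m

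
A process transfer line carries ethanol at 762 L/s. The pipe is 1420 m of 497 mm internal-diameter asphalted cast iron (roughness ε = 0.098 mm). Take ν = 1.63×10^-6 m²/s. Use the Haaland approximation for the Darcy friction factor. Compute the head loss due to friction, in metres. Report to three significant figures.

h_f ≈ 32.4 m

V = 4Q/(πD²) = 4·0.762/(π·0.497²) = 3.928 m/s
Re = VD/ν = 3.928·0.497/1.63×10^-6 = 1.20×10^6 → turbulent
ε/D = 0.098/497 = 1.97×10^-4
Haaland: f = 0.01444
h_f = f(L/D)V²/(2g) = 0.01444·(1420/0.497)·3.928²/(2·9.81) = 32.44 m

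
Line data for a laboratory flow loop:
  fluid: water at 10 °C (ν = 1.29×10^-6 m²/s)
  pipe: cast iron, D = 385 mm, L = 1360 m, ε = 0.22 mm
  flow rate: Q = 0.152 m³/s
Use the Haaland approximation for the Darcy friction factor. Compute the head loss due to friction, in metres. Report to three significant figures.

V = 4Q/(πD²) = 4·0.152/(π·0.385²) = 1.306 m/s
Re = VD/ν = 1.306·0.385/1.29×10^-6 = 3.90×10^5 → turbulent
ε/D = 0.22/385 = 5.71×10^-4
Haaland: f = 0.01822
h_f = f(L/D)V²/(2g) = 0.01822·(1360/0.385)·1.306²/(2·9.81) = 5.591 m

h_f ≈ 5.59 m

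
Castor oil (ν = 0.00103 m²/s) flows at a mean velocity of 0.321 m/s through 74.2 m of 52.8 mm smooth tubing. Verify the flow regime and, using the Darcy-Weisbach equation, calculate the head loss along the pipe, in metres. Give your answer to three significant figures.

Re = VD/ν = 0.321·0.05280/0.00103 = 16.5 → laminar (Re < 2300)
f = 64/Re = 3.889
h_f = f(L/D)V²/(2g) = 3.889·(74.2/0.05280)·0.321²/(2·9.81) = 28.71 m

h_f ≈ 28.7 m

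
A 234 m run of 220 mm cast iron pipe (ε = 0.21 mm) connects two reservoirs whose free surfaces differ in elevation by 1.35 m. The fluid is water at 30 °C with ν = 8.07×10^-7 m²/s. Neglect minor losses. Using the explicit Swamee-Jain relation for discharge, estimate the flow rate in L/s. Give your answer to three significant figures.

Q ≈ 42.0 L/s

Swamee-Jain (Type II): Q = -0.965·√(gD⁵h_f/L)·ln[ε/(3.7D) + √(3.17ν²L/(gD³h_f))]
√(gD⁵h_f/L) = √(9.81·0.220⁵·1.35/234) = 0.005401
ε/(3.7D) = 2.58×10^-4; √(3.17ν²L/(gD³h_f)) = 5.85×10^-5
Q = -0.965·0.005401·ln(3.165×10^-4) = 0.04200 m³/s
Check: V = 1.10 m/s, Re = 3.01×10^5, f = 0.02055, h_f = 1.36 m ≈ 1.35 m ✓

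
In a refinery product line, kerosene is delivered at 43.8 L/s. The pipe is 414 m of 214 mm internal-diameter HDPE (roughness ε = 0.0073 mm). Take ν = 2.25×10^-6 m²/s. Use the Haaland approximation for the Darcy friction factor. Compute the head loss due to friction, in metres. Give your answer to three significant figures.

V = 4Q/(πD²) = 4·0.0438/(π·0.214²) = 1.218 m/s
Re = VD/ν = 1.218·0.214/2.25×10^-6 = 1.16×10^5 → turbulent
ε/D = 0.0073/214 = 3.41×10^-5
Haaland: f = 0.01744
h_f = f(L/D)V²/(2g) = 0.01744·(414/0.214)·1.218²/(2·9.81) = 2.550 m

h_f ≈ 2.55 m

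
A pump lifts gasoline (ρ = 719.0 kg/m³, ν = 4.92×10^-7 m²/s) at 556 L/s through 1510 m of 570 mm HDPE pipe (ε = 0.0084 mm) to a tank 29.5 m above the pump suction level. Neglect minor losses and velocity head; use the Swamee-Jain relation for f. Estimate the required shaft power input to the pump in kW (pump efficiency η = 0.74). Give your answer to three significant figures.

P_shaft ≈ 192 kW

V = 4Q/(πD²) = 2.179 m/s; Re = 2.52×10^6; ε/D = 1.47×10^-5; f = 0.01060
h_f = f(L/D)V²/2g = 6.794 m
Total head H = z + h_f = 29.5 + 6.794 = 36.29 m
P_hyd = ρgQH = 719.0·9.81·0.556·36.29 = 142.3 kW
P_shaft = P_hyd/η = 142.3/0.74 = 192.3 kW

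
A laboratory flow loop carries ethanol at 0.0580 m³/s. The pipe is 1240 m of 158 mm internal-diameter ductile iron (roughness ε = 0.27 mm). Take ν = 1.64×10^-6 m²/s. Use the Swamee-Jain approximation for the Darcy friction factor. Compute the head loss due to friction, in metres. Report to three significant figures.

h_f ≈ 81.7 m

V = 4Q/(πD²) = 4·0.0580/(π·0.158²) = 2.958 m/s
Re = VD/ν = 2.958·0.158/1.64×10^-6 = 2.85×10^5 → turbulent
ε/D = 0.27/158 = 0.00171
Swamee-Jain: f = 0.02333
h_f = f(L/D)V²/(2g) = 0.02333·(1240/0.158)·2.958²/(2·9.81) = 81.66 m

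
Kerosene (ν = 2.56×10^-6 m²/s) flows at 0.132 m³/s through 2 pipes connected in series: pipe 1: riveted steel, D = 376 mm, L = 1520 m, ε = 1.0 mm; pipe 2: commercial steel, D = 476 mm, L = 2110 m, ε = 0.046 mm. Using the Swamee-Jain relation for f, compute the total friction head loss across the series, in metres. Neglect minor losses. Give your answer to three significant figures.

H ≈ 9.83 m

Pipe 1: V = 1.189 m/s, Re = 1.75×10^5, ε/D = 0.00266, f = 0.02633, h_1 = f(L/D)V²/2g = 7.666 m
Pipe 2: V = 0.7418 m/s, Re = 1.38×10^5, ε/D = 9.66×10^-5, f = 0.01740, h_2 = f(L/D)V²/2g = 2.163 m
Series → Q common, losses add: H = Σh = 9.829 m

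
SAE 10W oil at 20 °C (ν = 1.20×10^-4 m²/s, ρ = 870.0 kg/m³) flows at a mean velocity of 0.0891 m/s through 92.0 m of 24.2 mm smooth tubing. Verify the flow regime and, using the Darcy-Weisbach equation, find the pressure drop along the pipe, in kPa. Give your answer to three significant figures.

Δp ≈ 46.8 kPa

Re = VD/ν = 0.0891·0.02420/1.20×10^-4 = 18.0 → laminar (Re < 2300)
f = 64/Re = 3.562
h_f = f(L/D)V²/(2g) = 3.562·(92.0/0.02420)·0.0891²/(2·9.81) = 5.479 m
Δp = ρg·h_f = 870.0·9.81·5.479 = 46.76 kPa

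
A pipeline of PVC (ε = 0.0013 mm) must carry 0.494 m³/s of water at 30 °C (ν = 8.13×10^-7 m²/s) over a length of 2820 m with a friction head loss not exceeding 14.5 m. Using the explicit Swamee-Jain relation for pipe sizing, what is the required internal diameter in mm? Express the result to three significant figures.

D ≈ 538 mm

Swamee-Jain (Type III): D = 0.66·[ε^1.25·(LQ²/(gh_f))^4.75 + ν·Q^9.4·(L/(gh_f))^5.2]^0.04
LQ²/(gh_f) = 4.838; L/(gh_f) = 19.82
Term 1 = ε^1.25·(…)^4.75 = 7.84×10^-5; Term 2 = ν·Q^9.4·(…)^5.2 = 0.00598
D = 0.66·(7.84×10^-5 + 0.00598)^0.04 = 0.5381 m = 538 mm
Check: V = 2.17 m/s, Re = 1.44×10^6, f = 0.01101, h_f = 13.9 m ≈ 14.5 m ✓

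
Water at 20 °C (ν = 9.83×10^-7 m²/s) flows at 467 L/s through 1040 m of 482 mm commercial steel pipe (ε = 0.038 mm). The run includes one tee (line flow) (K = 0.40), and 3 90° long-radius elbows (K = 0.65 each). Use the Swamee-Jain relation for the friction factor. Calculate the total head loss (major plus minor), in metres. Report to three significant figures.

V = 4Q/(πD²) = 2.559 m/s; V²/2g = 0.3339 m
Re = 1.25×10^6, ε/D = 7.88×10^-5 → f = 0.01292 (Swamee-Jain)
Major: h_f = f(L/D)·V²/2g = 0.01292·2158·0.3339 = 9.308 m
Minor: ΣK = 2.35; h_m = ΣK·V²/2g = 0.7846 m
Total H_L = 9.308 + 0.7846 = 10.09 m

H_L ≈ 10.1 m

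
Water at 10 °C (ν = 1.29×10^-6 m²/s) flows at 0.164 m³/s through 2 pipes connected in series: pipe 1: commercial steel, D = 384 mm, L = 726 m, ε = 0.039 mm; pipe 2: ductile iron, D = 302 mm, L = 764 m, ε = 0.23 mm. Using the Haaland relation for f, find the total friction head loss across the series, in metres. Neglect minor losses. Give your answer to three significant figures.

H ≈ 15.7 m

Pipe 1: V = 1.416 m/s, Re = 4.22×10^5, ε/D = 1.02×10^-4, f = 0.01457, h_1 = f(L/D)V²/2g = 2.816 m
Pipe 2: V = 2.289 m/s, Re = 5.36×10^5, ε/D = 7.62×10^-4, f = 0.01902, h_2 = f(L/D)V²/2g = 12.86 m
Series → Q common, losses add: H = Σh = 15.67 m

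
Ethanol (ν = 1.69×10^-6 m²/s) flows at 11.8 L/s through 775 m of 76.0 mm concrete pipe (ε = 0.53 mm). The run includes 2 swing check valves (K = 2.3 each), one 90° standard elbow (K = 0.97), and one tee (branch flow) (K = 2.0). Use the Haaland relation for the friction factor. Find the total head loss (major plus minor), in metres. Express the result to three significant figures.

V = 4Q/(πD²) = 2.601 m/s; V²/2g = 0.3449 m
Re = 1.17×10^5, ε/D = 0.00697 → f = 0.03434 (Haaland)
Major: h_f = f(L/D)·V²/2g = 0.03434·10197·0.3449 = 120.7 m
Minor: ΣK = 7.57; h_m = ΣK·V²/2g = 2.611 m
Total H_L = 120.7 + 2.611 = 123.4 m

H_L ≈ 123 m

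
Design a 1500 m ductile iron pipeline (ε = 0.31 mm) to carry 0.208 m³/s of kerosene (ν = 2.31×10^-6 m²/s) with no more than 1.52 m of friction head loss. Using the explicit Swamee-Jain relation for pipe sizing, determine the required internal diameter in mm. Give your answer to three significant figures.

Swamee-Jain (Type III): D = 0.66·[ε^1.25·(LQ²/(gh_f))^4.75 + ν·Q^9.4·(L/(gh_f))^5.2]^0.04
LQ²/(gh_f) = 4.352; L/(gh_f) = 100.6
Term 1 = ε^1.25·(…)^4.75 = 0.0445; Term 2 = ν·Q^9.4·(…)^5.2 = 0.0233
D = 0.66·(0.0445 + 0.0233)^0.04 = 0.5926 m = 593 mm
Check: V = 0.754 m/s, Re = 1.93×10^5, f = 0.01911, h_f = 1.40 m ≈ 1.52 m ✓

D ≈ 593 mm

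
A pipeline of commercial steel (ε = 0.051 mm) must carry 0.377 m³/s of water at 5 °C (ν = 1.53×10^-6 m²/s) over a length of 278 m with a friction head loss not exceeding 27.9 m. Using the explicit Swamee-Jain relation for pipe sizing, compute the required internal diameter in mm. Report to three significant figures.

Swamee-Jain (Type III): D = 0.66·[ε^1.25·(LQ²/(gh_f))^4.75 + ν·Q^9.4·(L/(gh_f))^5.2]^0.04
LQ²/(gh_f) = 0.1444; L/(gh_f) = 1.016
Term 1 = ε^1.25·(…)^4.75 = 4.38×10^-10; Term 2 = ν·Q^9.4·(…)^5.2 = 1.73×10^-10
D = 0.66·(4.38×10^-10 + 1.73×10^-10)^0.04 = 0.2825 m = 282 mm
Check: V = 6.02 m/s, Re = 1.11×10^6, f = 0.01446, h_f = 26.3 m ≈ 27.9 m ✓

D ≈ 282 mm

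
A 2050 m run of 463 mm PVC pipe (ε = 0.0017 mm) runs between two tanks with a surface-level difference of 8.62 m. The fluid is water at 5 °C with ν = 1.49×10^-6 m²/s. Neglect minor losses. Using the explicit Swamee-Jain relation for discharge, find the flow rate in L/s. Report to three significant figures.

Swamee-Jain (Type II): Q = -0.965·√(gD⁵h_f/L)·ln[ε/(3.7D) + √(3.17ν²L/(gD³h_f))]
√(gD⁵h_f/L) = √(9.81·0.463⁵·8.62/2050) = 0.02963
ε/(3.7D) = 9.92×10^-7; √(3.17ν²L/(gD³h_f)) = 4.15×10^-5
Q = -0.965·0.02963·ln(4.245×10^-5) = 0.2878 m³/s
Check: V = 1.71 m/s, Re = 5.31×10^5, f = 0.01301, h_f = 8.58 m ≈ 8.62 m ✓

Q ≈ 288 L/s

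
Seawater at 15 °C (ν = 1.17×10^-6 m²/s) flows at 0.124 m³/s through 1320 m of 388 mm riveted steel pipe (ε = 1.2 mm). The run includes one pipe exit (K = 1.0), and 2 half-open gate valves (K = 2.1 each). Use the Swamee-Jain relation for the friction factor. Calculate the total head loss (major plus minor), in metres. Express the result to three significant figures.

V = 4Q/(πD²) = 1.049 m/s; V²/2g = 0.05606 m
Re = 3.48×10^5, ε/D = 0.00309 → f = 0.02691 (Swamee-Jain)
Major: h_f = f(L/D)·V²/2g = 0.02691·3402·0.05606 = 5.131 m
Minor: ΣK = 5.20; h_m = ΣK·V²/2g = 0.2915 m
Total H_L = 5.131 + 0.2915 = 5.423 m

H_L ≈ 5.42 m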